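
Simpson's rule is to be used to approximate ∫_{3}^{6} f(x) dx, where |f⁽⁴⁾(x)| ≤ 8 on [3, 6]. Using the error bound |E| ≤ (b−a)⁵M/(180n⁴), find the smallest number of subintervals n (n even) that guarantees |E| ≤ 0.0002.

Need 1944/(180n⁴) ≤ 0.0002.
n⁴ ≥ 1944/(180·0.0002) = 54000 ⇒ n ≥ 15.2440, so the smallest even n is 16. (n must be even for Simpson's rule.)

16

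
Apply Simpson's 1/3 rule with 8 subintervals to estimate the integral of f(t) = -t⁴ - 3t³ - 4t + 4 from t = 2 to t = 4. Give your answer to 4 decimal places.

-394.4010

h = (4 − 2)/8 = 0.25.
Nodes t₀,…,t₈ = 2, 2.25, 2.5, 2.75, 3, 3.25, 3.5, 3.75, 4.
f(t) = -t⁴ - 3t³ - 4t + 4: f₀=-44, f₁=-64.80078125, f₂=-91.9375, f₃=-126.58203125, f₄=-170, f₅=-223.55078125, f₆=-288.6875, f₇=-366.95703125, f₈=-460.
(h/3)·[f₀ + 4f₁ + 2f₂ + 4f₃ + 2f₄ + 4f₅ + 2f₆ + 4f₇ + f₈] = 0.083333·(-4732.8125) = -394.4010.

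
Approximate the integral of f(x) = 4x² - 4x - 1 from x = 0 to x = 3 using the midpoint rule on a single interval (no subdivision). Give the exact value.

6

M = (b−a)·f(1.5) = 3·(2) = 6.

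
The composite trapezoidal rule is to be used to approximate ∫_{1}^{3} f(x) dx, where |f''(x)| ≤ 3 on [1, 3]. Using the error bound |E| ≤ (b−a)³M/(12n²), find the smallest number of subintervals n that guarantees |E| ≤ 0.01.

Need 24/(12n²) ≤ 0.01.
n² ≥ 24/(12·0.01) = 200 ⇒ n ≥ 14.1421, so the smallest n is 15.

15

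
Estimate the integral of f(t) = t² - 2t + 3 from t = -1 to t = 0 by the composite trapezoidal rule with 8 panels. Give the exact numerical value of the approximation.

h = (0 − (-1))/8 = 0.125.
Nodes t₀,…,t₈ = -1, -0.875, -0.75, -0.625, -0.5, -0.375, -0.25, -0.125, 0.
f(t) = t² - 2t + 3: f₀=6, f₁=5.515625, f₂=5.0625, f₃=4.640625, f₄=4.25, f₅=3.890625, f₆=3.5625, f₇=3.265625, f₈=3.
(h/2)·[f₀ + 2f₁ + 2f₂ + 2f₃ + 2f₄ + 2f₅ + 2f₆ + 2f₇ + f₈] = 0.0625·(69.375) = 4.3359375.

4.3359375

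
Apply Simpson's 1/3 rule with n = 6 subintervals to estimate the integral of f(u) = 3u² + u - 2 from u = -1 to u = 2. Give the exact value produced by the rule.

h = (2 − (-1))/6 = 0.5.
Nodes u₀,…,u₆ = -1, -0.5, 0, 0.5, 1, 1.5, 2.
f(u) = 3u² + u - 2: f₀=0, f₁=-1.75, f₂=-2, f₃=-0.75, f₄=2, f₅=6.25, f₆=12.
(h/3)·[f₀ + 4f₁ + 2f₂ + 4f₃ + 2f₄ + 4f₅ + f₆] = 0.166667·(27) = 4.5.

4.5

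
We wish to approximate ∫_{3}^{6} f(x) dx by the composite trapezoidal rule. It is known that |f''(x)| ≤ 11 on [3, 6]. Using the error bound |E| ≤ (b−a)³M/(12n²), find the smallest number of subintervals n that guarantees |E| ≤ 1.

5

Need 297/(12n²) ≤ 1.
n² ≥ 297/(12·1) = 24.75 ⇒ n ≥ 4.9749, so the smallest n is 5.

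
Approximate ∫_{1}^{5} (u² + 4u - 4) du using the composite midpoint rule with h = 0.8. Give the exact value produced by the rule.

73.12

h = (5 − 1)/5 = 0.8.
Midpoints m₁,…,m₅ = 1.4, 2.2, 3, 3.8, 4.6.
f(m₁)=3.56, f(m₂)=9.64, f(m₃)=17, f(m₄)=25.64, f(m₅)=35.56.
h·[f(m₁) + f(m₂) + f(m₃) + f(m₄) + f(m₅)] = 0.8·(91.4) = 73.12.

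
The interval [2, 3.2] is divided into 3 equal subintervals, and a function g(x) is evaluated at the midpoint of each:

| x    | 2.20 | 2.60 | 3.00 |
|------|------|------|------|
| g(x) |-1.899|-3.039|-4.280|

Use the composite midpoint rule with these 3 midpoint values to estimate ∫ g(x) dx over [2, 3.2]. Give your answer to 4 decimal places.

-3.6872

h = 0.4, n = 3.
h·[y(m₁) + y(m₂) + y(m₃)] = 0.4·(-9.218) = -3.6872.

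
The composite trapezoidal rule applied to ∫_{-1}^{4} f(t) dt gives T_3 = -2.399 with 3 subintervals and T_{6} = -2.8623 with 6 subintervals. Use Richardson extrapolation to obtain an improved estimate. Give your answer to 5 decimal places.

-3.01673

R = (4·T_{6} − T_3) / 3 = (4·(-2.8623) − (-2.399))/3 = (-9.0502)/3 = -3.01673.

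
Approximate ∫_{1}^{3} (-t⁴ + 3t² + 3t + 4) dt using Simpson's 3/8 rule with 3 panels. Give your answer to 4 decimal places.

h = (3 − 1)/3 = 0.666667.
Nodes t₀,…,t₃ = 1, 1.666667, 2.333333, 3.
f(t) = -t⁴ + 3t² + 3t + 4: f₀=9, f₁=9.617284, f₂=-2.308642, f₃=-41.
(3h/8)·[f₀ + 3f₁ + 3f₂ + f₃] = 0.25·(-10.074074) = -2.5185.

-2.5185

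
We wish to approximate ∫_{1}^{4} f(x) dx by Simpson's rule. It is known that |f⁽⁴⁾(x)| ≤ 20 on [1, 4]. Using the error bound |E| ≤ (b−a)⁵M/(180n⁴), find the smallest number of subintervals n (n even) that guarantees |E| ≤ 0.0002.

20

Need 4860/(180n⁴) ≤ 0.0002.
n⁴ ≥ 4860/(180·0.0002) = 135000 ⇒ n ≥ 19.1683, so the smallest even n is 20. (n must be even for Simpson's rule.)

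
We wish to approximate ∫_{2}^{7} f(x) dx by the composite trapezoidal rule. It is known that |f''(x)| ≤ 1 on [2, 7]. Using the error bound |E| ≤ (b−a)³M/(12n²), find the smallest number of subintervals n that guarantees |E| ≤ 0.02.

23

Need 125/(12n²) ≤ 0.02.
n² ≥ 125/(12·0.02) = 520.833 ⇒ n ≥ 22.8218, so the smallest n is 23.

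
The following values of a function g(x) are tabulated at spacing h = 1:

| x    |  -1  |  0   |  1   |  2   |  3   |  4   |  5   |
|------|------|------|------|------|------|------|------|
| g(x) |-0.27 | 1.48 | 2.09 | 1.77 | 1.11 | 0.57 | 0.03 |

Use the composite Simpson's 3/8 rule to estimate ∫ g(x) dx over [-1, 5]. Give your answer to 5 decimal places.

h = 1, n = 6.
(3h/8)·[y₀ + 3y₁ + 3y₂ + 2y₃ + 3y₄ + 3y₅ + y₆] = 0.375·(19.05) = 7.14375.

7.14375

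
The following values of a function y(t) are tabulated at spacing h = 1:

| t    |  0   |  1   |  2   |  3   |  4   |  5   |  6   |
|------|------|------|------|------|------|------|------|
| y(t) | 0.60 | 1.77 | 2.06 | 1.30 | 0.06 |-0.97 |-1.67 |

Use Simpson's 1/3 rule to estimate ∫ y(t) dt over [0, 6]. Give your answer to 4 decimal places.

h = 1, n = 6.
(h/3)·[y₀ + 4y₁ + 2y₂ + 4y₃ + 2y₄ + 4y₅ + y₆] = 0.333333·(11.57) = 3.8567.

3.8567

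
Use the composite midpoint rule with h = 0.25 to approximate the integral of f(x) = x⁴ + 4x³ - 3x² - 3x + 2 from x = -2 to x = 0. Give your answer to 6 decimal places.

h = (0 − (-2))/8 = 0.25.
Midpoints m₁,…,m₈ = -1.875, -1.625, -1.375, -1.125, -0.875, -0.625, -0.375, -0.125.
f(m₁)=-16.929443359375, f(m₂)=-11.238037109375, f(m₃)=-6.370849609375, f(m₄)=-2.515380859375, f(m₅)=0.234619140625, f(m₆)=1.879150390625, f(m₇)=2.511962890625, f(m₈)=2.320556640625.
h·[f(m₁) + f(m₂) + f(m₃) + f(m₄) + f(m₅) + f(m₆) + f(m₇) + f(m₈)] = 0.25·(-30.107421875) = -7.526855.

-7.526855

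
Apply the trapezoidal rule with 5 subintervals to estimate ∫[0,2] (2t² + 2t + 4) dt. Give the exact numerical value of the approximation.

h = (2 − 0)/5 = 0.4.
Nodes t₀,…,t₅ = 0, 0.4, 0.8, 1.2, 1.6, 2.
f(t) = 2t² + 2t + 4: f₀=4, f₁=5.12, f₂=6.88, f₃=9.28, f₄=12.32, f₅=16.
(h/2)·[f₀ + 2f₁ + 2f₂ + 2f₃ + 2f₄ + f₅] = 0.2·(87.2) = 17.44.

17.44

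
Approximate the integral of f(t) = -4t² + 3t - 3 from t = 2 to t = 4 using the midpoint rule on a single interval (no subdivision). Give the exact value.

M = (b−a)·f(3) = 2·(-30) = -60.

-60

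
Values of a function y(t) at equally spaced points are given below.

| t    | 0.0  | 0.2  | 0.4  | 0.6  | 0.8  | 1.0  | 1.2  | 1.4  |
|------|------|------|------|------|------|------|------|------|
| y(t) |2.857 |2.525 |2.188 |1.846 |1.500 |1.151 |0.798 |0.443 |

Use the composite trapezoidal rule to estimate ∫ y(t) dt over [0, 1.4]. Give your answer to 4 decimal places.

2.3316

h = 0.2, n = 7.
(h/2)·[y₀ + 2y₁ + 2y₂ + 2y₃ + 2y₄ + 2y₅ + 2y₆ + y₇] = 0.1·(23.316) = 2.3316.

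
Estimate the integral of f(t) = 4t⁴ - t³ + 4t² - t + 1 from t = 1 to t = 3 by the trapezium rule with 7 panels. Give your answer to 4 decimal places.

h = (3 − 1)/7 = 0.285714.
Nodes t₀,…,t₇ = 1, 1.285714, 1.571429, 1.857143, 2.142857, 2.428571, 2.714286, 3.
f(t) = 4t⁴ - t³ + 4t² - t + 1: f₀=7, f₁=15.131612, f₂=29.817160, f₃=54.115369, f₄=91.724698, f₅=146.983340, f₆=224.869221, f₇=331.
(h/2)·[f₀ + 2f₁ + 2f₂ + 2f₃ + 2f₄ + 2f₅ + 2f₆ + f₇] = 0.142857·(1463.282799) = 209.0404.

209.0404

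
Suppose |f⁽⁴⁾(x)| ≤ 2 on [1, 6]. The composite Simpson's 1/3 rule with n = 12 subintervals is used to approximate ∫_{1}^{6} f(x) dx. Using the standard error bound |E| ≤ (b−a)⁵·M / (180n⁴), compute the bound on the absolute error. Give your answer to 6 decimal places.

0.001674

|E| ≤ (5)⁵·2 / (180·12⁴) = 6250/3732480 = 0.001674.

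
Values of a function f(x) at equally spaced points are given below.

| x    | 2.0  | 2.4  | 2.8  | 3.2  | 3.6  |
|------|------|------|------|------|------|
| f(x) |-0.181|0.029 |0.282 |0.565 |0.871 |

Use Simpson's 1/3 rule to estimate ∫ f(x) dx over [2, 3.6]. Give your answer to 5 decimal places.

0.48400

h = 0.4, n = 4.
(h/3)·[y₀ + 4y₁ + 2y₂ + 4y₃ + y₄] = 0.133333·(3.630) = 0.48400.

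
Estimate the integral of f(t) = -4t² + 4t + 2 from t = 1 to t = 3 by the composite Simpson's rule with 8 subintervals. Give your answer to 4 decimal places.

-14.6667

h = (3 − 1)/8 = 0.25.
Nodes t₀,…,t₈ = 1, 1.25, 1.5, 1.75, 2, 2.25, 2.5, 2.75, 3.
f(t) = -4t² + 4t + 2: f₀=2, f₁=0.75, f₂=-1, f₃=-3.25, f₄=-6, f₅=-9.25, f₆=-13, f₇=-17.25, f₈=-22.
(h/3)·[f₀ + 4f₁ + 2f₂ + 4f₃ + 2f₄ + 4f₅ + 2f₆ + 4f₇ + f₈] = 0.083333·(-176) = -14.6667.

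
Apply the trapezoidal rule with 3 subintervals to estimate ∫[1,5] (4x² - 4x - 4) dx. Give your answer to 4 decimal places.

h = (5 − 1)/3 = 1.333333.
Nodes x₀,…,x₃ = 1, 2.333333, 3.666667, 5.
f(x) = 4x² - 4x - 4: f₀=-4, f₁=8.444444, f₂=35.111111, f₃=76.
(h/2)·[f₀ + 2f₁ + 2f₂ + f₃] = 0.666667·(159.111111) = 106.0741.

106.0741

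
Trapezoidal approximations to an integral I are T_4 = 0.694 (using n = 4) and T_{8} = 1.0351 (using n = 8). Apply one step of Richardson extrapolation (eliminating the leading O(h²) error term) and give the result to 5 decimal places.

1.14880

R = (4·T_{8} − T_4) / 3 = (4·1.0351 − 0.694)/3 = (3.4464)/3 = 1.14880.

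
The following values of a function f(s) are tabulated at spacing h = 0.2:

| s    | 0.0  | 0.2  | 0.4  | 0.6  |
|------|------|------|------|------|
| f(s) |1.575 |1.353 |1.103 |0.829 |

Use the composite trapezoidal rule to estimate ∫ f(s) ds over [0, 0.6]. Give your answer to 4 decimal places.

0.7316

h = 0.2, n = 3.
(h/2)·[y₀ + 2y₁ + 2y₂ + y₃] = 0.1·(7.316) = 0.7316.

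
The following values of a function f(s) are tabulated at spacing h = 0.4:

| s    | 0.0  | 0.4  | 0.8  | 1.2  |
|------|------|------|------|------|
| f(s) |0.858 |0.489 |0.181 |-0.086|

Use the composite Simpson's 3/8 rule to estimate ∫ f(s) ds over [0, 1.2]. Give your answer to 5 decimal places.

h = 0.4, n = 3.
(3h/8)·[y₀ + 3y₁ + 3y₂ + y₃] = 0.15·(2.782) = 0.41730.

0.41730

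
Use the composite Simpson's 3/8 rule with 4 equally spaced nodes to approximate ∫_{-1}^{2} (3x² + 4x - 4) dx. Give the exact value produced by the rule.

3

h = (2 − (-1))/3 = 1.
Nodes x₀,…,x₃ = -1, 0, 1, 2.
f(x) = 3x² + 4x - 4: f₀=-5, f₁=-4, f₂=3, f₃=16.
(3h/8)·[f₀ + 3f₁ + 3f₂ + f₃] = 0.375·(8) = 3.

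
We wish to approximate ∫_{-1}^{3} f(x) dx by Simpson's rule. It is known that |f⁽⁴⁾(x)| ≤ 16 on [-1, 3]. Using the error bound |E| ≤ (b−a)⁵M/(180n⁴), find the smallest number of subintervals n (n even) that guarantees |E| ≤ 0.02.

Need 16384/(180n⁴) ≤ 0.02.
n⁴ ≥ 16384/(180·0.02) = 4551.11 ⇒ n ≥ 8.2135, so the smallest even n is 10. (n must be even for Simpson's rule.)

10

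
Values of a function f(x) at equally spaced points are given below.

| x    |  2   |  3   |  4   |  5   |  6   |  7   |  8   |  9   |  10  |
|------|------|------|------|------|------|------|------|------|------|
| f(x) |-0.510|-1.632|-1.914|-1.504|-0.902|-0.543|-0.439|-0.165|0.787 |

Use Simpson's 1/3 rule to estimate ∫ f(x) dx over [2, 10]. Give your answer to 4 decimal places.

-7.2030

h = 1, n = 8.
(h/3)·[y₀ + 4y₁ + 2y₂ + 4y₃ + 2y₄ + 4y₅ + 2y₆ + 4y₇ + y₈] = 0.333333·(-21.609) = -7.2030.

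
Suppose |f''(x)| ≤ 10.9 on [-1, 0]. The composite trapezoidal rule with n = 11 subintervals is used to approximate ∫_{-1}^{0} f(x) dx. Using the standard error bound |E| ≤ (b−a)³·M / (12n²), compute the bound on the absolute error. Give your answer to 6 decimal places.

|E| ≤ (1)³·10.9 / (12·11²) = 10.9/1452 = 0.007507.

0.007507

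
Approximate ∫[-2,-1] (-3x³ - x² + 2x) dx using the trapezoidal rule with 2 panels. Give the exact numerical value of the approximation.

6.4375

h = (-1 − (-2))/2 = 0.5.
Nodes x₀,…,x₂ = -2, -1.5, -1.
f(x) = -3x³ - x² + 2x: f₀=16, f₁=4.875, f₂=0.
(h/2)·[f₀ + 2f₁ + f₂] = 0.25·(25.75) = 6.4375.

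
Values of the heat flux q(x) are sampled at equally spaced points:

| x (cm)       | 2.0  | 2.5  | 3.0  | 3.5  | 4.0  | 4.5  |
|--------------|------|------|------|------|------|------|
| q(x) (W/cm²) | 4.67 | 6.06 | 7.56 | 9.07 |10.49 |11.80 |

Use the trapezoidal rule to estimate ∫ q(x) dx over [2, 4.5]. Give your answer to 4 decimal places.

20.7075

h = 0.5, n = 5.
(h/2)·[y₀ + 2y₁ + 2y₂ + 2y₃ + 2y₄ + y₅] = 0.25·(82.83) = 20.7075.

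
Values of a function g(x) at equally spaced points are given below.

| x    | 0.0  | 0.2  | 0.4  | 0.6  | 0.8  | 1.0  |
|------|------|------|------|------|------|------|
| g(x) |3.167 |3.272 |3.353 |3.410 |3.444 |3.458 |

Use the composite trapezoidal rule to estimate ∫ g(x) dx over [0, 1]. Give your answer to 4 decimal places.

h = 0.2, n = 5.
(h/2)·[y₀ + 2y₁ + 2y₂ + 2y₃ + 2y₄ + y₅] = 0.1·(33.583) = 3.3583.

3.3583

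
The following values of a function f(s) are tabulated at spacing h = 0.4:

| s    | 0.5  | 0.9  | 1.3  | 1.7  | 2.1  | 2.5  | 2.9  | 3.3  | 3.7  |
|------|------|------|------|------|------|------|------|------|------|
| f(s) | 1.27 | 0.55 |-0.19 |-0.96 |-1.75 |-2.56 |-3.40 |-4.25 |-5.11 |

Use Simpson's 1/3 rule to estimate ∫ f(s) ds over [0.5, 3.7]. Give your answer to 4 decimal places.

h = 0.4, n = 8.
(h/3)·[y₀ + 4y₁ + 2y₂ + 4y₃ + 2y₄ + 4y₅ + 2y₆ + 4y₇ + y₈] = 0.133333·(-43.40) = -5.7867.

-5.7867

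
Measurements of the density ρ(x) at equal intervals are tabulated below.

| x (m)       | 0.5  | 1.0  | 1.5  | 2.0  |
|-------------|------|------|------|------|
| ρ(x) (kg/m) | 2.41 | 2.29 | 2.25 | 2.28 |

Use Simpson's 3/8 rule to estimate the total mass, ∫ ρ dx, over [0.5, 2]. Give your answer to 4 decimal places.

h = 0.5, n = 3.
(3h/8)·[y₀ + 3y₁ + 3y₂ + y₃] = 0.1875·(18.31) = 3.4331.

3.4331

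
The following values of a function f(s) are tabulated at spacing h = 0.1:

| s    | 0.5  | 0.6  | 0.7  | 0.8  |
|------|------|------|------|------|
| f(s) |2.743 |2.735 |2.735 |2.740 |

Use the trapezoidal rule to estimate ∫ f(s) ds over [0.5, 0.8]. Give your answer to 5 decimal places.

0.82115

h = 0.1, n = 3.
(h/2)·[y₀ + 2y₁ + 2y₂ + y₃] = 0.05·(16.423) = 0.82115.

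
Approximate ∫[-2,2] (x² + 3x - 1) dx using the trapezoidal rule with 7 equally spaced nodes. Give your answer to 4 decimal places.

h = (2 − (-2))/6 = 0.666667.
Nodes x₀,…,x₆ = -2, -1.333333, -0.666667, 0, 0.666667, 1.333333, 2.
f(x) = x² + 3x - 1: f₀=-3, f₁=-3.222222, f₂=-2.555556, f₃=-1, f₄=1.444444, f₅=4.777778, f₆=9.
(h/2)·[f₀ + 2f₁ + 2f₂ + 2f₃ + 2f₄ + 2f₅ + f₆] = 0.333333·(4.888889) = 1.6296.

1.6296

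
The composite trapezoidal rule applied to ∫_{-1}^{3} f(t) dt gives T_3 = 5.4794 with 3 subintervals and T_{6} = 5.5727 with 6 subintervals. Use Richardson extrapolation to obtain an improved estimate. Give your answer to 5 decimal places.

R = (4·T_{6} − T_3) / 3 = (4·5.5727 − 5.4794)/3 = (16.8114)/3 = 5.60380.

5.60380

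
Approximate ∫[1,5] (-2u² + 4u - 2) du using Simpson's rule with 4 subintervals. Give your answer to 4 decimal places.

h = (5 − 1)/4 = 1.
Nodes u₀,…,u₄ = 1, 2, 3, 4, 5.
f(u) = -2u² + 4u - 2: f₀=0, f₁=-2, f₂=-8, f₃=-18, f₄=-32.
(h/3)·[f₀ + 4f₁ + 2f₂ + 4f₃ + f₄] = 0.333333·(-128) = -42.6667.

-42.6667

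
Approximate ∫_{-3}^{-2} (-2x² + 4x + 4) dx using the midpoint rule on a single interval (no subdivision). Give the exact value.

M = (b−a)·f(-2.5) = 1·(-18.5) = -18.5.

-18.5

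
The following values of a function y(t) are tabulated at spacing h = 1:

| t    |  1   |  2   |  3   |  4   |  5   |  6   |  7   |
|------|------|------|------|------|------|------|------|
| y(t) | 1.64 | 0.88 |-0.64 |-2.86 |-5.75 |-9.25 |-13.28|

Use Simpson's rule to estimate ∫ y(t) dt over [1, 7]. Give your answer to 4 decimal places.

h = 1, n = 6.
(h/3)·[y₀ + 4y₁ + 2y₂ + 4y₃ + 2y₄ + 4y₅ + y₆] = 0.333333·(-69.34) = -23.1133.

-23.1133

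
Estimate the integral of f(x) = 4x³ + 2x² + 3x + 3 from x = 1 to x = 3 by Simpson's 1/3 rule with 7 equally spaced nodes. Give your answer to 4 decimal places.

h = (3 − 1)/6 = 0.333333.
Nodes x₀,…,x₆ = 1, 1.333333, 1.666667, 2, 2.333333, 2.666667, 3.
f(x) = 4x³ + 2x² + 3x + 3: f₀=12, f₁=20.037037, f₂=32.074074, f₃=49, f₄=71.703704, f₅=101.074074, f₆=138.
(h/3)·[f₀ + 4f₁ + 2f₂ + 4f₃ + 2f₄ + 4f₅ + f₆] = 0.111111·(1038) = 115.3333.

115.3333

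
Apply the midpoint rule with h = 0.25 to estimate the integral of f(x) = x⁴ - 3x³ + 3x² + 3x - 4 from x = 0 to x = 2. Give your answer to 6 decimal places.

0.379395

h = (2 − 0)/8 = 0.25.
Midpoints m₁,…,m₈ = 0.125, 0.375, 0.625, 0.875, 1.125, 1.375, 1.625, 1.875.
f(m₁)=-3.583740234375, f(m₂)=-2.591552734375, f(m₃)=-1.532958984375, f(m₄)=-0.501708984375, f(m₅)=0.502197265625, f(m₆)=1.572509765625, f(m₇)=2.896728515625, f(m₈)=4.756103515625.
h·[f(m₁) + f(m₂) + f(m₃) + f(m₄) + f(m₅) + f(m₆) + f(m₇) + f(m₈)] = 0.25·(1.517578125) = 0.379395.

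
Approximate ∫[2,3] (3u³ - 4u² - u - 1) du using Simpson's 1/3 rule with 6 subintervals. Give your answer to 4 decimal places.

19.9167

h = (3 − 2)/6 = 0.166667.
Nodes u₀,…,u₆ = 2, 2.166667, 2.333333, 2.5, 2.666667, 2.833333, 3.
f(u) = 3u³ - 4u² - u - 1: f₀=5, f₁=8.569444, f₂=13, f₃=18.375, f₄=24.777778, f₅=32.291667, f₆=41.
(h/3)·[f₀ + 4f₁ + 2f₂ + 4f₃ + 2f₄ + 4f₅ + f₆] = 0.055556·(358.5) = 19.9167.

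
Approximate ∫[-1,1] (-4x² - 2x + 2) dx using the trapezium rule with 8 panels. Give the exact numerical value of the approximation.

h = (1 − (-1))/8 = 0.25.
Nodes x₀,…,x₈ = -1, -0.75, -0.5, -0.25, 0, 0.25, 0.5, 0.75, 1.
f(x) = -4x² - 2x + 2: f₀=0, f₁=1.25, f₂=2, f₃=2.25, f₄=2, f₅=1.25, f₆=0, f₇=-1.75, f₈=-4.
(h/2)·[f₀ + 2f₁ + 2f₂ + 2f₃ + 2f₄ + 2f₅ + 2f₆ + 2f₇ + f₈] = 0.125·(10) = 1.25.

1.25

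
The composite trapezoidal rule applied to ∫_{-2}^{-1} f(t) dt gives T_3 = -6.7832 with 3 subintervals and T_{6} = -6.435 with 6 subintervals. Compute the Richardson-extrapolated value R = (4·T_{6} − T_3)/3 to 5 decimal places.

-6.31893

R = (4·T_{6} − T_3) / 3 = (4·(-6.435) − (-6.7832))/3 = (-18.9568)/3 = -6.31893.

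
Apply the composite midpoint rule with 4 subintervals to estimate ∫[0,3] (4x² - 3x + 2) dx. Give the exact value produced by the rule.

27.9375

h = (3 − 0)/4 = 0.75.
Midpoints m₁,…,m₄ = 0.375, 1.125, 1.875, 2.625.
f(m₁)=1.4375, f(m₂)=3.6875, f(m₃)=10.4375, f(m₄)=21.6875.
h·[f(m₁) + f(m₂) + f(m₃) + f(m₄)] = 0.75·(37.25) = 27.9375.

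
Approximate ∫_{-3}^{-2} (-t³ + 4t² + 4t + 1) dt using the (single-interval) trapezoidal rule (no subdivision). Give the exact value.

T = (b−a)/2 · [f(-3) + f(-2)] = 0.5·[52 + 17] = 34.5.

34.5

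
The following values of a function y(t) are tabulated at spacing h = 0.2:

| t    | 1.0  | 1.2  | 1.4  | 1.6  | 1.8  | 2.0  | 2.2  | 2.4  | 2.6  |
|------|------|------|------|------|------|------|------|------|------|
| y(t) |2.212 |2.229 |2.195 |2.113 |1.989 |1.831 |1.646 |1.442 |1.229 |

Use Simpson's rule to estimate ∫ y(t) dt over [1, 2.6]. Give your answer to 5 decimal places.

3.03740

h = 0.2, n = 8.
(h/3)·[y₀ + 4y₁ + 2y₂ + 4y₃ + 2y₄ + 4y₅ + 2y₆ + 4y₇ + y₈] = 0.066667·(45.561) = 3.03740.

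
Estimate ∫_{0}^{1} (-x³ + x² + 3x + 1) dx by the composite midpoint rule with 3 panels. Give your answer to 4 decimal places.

h = (1 − 0)/3 = 0.333333.
Midpoints m₁,…,m₃ = 0.166667, 0.5, 0.833333.
f(m₁)=1.523148, f(m₂)=2.625, f(m₃)=3.615741.
h·[f(m₁) + f(m₂) + f(m₃)] = 0.333333·(7.763889) = 2.5880.

2.5880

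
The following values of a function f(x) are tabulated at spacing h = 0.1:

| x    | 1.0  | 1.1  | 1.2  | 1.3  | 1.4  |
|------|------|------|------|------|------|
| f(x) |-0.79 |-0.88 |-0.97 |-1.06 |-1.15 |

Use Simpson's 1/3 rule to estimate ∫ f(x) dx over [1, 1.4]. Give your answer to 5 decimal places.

-0.38800

h = 0.1, n = 4.
(h/3)·[y₀ + 4y₁ + 2y₂ + 4y₃ + y₄] = 0.033333·(-11.64) = -0.38800.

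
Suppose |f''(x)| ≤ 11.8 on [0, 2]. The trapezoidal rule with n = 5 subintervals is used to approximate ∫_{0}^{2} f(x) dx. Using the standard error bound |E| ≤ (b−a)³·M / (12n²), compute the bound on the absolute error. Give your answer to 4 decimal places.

|E| ≤ (2)³·11.8 / (12·5²) = 94.4/300 = 0.3147.

0.3147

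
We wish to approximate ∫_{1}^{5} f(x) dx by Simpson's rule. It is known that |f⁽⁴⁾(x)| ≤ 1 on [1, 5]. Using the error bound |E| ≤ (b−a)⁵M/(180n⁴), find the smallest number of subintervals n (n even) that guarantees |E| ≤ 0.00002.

24

Need 1024/(180n⁴) ≤ 0.00002.
n⁴ ≥ 1024/(180·0.00002) = 284444 ⇒ n ≥ 23.0940, so the smallest even n is 24. (n must be even for Simpson's rule.)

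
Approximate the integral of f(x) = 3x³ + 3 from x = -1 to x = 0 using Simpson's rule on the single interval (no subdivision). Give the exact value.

2.25

S = (b−a)/6 · [f(-1) + 4f(-0.5) + f(0)] = 0.166667·[0 + 4·2.625 + 3] = 2.25.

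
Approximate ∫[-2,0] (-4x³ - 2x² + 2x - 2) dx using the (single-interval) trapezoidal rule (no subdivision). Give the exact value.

16

T = (b−a)/2 · [f(-2) + f(0)] = 1·[18 + (-2)] = 16.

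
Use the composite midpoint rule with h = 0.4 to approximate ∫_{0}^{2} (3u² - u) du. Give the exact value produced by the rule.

5.92

h = (2 − 0)/5 = 0.4.
Midpoints m₁,…,m₅ = 0.2, 0.6, 1, 1.4, 1.8.
f(m₁)=-0.08, f(m₂)=0.48, f(m₃)=2, f(m₄)=4.48, f(m₅)=7.92.
h·[f(m₁) + f(m₂) + f(m₃) + f(m₄) + f(m₅)] = 0.4·(14.8) = 5.92.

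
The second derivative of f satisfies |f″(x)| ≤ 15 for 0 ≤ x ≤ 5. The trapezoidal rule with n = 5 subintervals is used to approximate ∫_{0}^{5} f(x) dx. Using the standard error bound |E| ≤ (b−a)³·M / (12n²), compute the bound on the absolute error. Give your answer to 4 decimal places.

6.2500

|E| ≤ (5)³·15 / (12·5²) = 1875/300 = 6.2500.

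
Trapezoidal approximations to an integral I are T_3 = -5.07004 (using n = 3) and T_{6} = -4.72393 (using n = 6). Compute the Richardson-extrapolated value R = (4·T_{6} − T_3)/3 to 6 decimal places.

R = (4·T_{6} − T_3) / 3 = (4·(-4.72393) − (-5.07004))/3 = (-13.82568)/3 = -4.608560.

-4.608560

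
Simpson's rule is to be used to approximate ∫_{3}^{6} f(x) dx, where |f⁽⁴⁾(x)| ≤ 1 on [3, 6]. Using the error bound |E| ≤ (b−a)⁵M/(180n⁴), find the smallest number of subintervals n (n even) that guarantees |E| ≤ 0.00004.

Need 243/(180n⁴) ≤ 0.00004.
n⁴ ≥ 243/(180·0.00004) = 33750 ⇒ n ≥ 13.5540, so the smallest even n is 14. (n must be even for Simpson's rule.)

14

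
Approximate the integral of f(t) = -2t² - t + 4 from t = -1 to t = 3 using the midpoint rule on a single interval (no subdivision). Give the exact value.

M = (b−a)·f(1) = 4·(1) = 4.

4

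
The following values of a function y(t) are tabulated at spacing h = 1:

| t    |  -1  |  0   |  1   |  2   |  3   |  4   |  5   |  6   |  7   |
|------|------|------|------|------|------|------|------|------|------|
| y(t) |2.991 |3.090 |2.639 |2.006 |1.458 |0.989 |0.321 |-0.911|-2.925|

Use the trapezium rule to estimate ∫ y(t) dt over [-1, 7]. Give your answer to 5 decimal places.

9.62500

h = 1, n = 8.
(h/2)·[y₀ + 2y₁ + 2y₂ + 2y₃ + 2y₄ + 2y₅ + 2y₆ + 2y₇ + y₈] = 0.5·(19.250) = 9.62500.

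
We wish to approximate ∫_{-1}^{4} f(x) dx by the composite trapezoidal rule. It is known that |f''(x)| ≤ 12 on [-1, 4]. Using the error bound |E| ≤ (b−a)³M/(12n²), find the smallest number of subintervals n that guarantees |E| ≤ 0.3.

21

Need 1500/(12n²) ≤ 0.3.
n² ≥ 1500/(12·0.3) = 416.667 ⇒ n ≥ 20.4124, so the smallest n is 21.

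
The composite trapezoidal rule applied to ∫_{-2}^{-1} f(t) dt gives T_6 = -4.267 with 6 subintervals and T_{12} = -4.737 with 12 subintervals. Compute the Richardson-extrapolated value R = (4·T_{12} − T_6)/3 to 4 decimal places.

-4.8937

R = (4·T_{12} − T_6) / 3 = (4·(-4.737) − (-4.267))/3 = (-14.681)/3 = -4.8937.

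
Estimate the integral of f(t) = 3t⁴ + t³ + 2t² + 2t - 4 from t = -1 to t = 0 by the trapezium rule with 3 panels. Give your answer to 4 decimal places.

-3.8642

h = (0 − (-1))/3 = 0.333333.
Nodes t₀,…,t₃ = -1, -0.666667, -0.333333, 0.
f(t) = 3t⁴ + t³ + 2t² + 2t - 4: f₀=-2, f₁=-4.148148, f₂=-4.444444, f₃=-4.
(h/2)·[f₀ + 2f₁ + 2f₂ + f₃] = 0.166667·(-23.185185) = -3.8642.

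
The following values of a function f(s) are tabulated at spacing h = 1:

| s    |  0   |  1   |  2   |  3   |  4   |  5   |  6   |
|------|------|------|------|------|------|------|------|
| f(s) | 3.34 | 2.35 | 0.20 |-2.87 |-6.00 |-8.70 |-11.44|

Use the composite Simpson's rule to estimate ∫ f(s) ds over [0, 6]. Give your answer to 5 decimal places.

-18.86000

h = 1, n = 6.
(h/3)·[y₀ + 4y₁ + 2y₂ + 4y₃ + 2y₄ + 4y₅ + y₆] = 0.333333·(-56.58) = -18.86000.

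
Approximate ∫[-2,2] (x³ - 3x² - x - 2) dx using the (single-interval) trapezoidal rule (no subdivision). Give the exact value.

-56

T = (b−a)/2 · [f(-2) + f(2)] = 2·[(-20) + (-8)] = -56.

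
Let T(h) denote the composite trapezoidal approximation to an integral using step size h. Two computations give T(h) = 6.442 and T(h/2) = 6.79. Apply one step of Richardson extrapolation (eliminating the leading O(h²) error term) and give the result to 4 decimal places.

6.9060

R = (4·T(h/2) − T(h)) / 3 = (4·6.79 − 6.442)/3 = (20.718)/3 = 6.9060.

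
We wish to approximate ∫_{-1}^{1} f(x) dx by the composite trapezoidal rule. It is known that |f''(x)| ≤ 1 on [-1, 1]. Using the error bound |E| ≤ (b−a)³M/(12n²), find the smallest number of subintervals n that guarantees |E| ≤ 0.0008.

Need 8/(12n²) ≤ 0.0008.
n² ≥ 8/(12·0.0008) = 833.333 ⇒ n ≥ 28.8675, so the smallest n is 29.

29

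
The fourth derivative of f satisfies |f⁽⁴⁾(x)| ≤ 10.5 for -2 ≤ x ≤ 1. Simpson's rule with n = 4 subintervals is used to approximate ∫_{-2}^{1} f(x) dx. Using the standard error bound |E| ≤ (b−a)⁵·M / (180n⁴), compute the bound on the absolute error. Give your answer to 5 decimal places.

0.05537

|E| ≤ (3)⁵·10.5 / (180·4⁴) = 2551.5/46080 = 0.05537.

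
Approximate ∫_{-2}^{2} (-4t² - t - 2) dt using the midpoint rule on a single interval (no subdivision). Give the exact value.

-8

M = (b−a)·f(0) = 4·(-2) = -8.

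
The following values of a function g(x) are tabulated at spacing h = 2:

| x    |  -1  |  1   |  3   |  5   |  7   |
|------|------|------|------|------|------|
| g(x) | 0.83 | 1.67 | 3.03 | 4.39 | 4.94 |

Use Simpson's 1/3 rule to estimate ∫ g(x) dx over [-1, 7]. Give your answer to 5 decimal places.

24.04667

h = 2, n = 4.
(h/3)·[y₀ + 4y₁ + 2y₂ + 4y₃ + y₄] = 0.666667·(36.07) = 24.04667.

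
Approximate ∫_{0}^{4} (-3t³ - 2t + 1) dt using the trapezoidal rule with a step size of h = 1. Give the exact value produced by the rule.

-216

h = (4 − 0)/4 = 1.
Nodes t₀,…,t₄ = 0, 1, 2, 3, 4.
f(t) = -3t³ - 2t + 1: f₀=1, f₁=-4, f₂=-27, f₃=-86, f₄=-199.
(h/2)·[f₀ + 2f₁ + 2f₂ + 2f₃ + f₄] = 0.5·(-432) = -216.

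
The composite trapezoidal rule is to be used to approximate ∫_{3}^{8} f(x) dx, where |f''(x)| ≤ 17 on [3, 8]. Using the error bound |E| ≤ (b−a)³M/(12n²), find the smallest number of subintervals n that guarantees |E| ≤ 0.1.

43

Need 2125/(12n²) ≤ 0.1.
n² ≥ 2125/(12·0.1) = 1770.83 ⇒ n ≥ 42.0813, so the smallest n is 43.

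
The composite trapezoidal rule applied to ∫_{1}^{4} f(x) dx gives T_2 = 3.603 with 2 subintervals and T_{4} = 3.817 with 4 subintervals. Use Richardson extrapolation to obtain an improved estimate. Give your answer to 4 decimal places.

3.8883

R = (4·T_{4} − T_2) / 3 = (4·3.817 − 3.603)/3 = (11.665)/3 = 3.8883.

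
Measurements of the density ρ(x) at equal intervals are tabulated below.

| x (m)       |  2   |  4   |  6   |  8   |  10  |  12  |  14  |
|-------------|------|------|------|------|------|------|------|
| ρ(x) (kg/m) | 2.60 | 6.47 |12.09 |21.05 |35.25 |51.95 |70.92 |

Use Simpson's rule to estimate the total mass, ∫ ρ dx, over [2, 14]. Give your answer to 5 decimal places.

h = 2, n = 6.
(h/3)·[y₀ + 4y₁ + 2y₂ + 4y₃ + 2y₄ + 4y₅ + y₆] = 0.666667·(486.08) = 324.05333.

324.05333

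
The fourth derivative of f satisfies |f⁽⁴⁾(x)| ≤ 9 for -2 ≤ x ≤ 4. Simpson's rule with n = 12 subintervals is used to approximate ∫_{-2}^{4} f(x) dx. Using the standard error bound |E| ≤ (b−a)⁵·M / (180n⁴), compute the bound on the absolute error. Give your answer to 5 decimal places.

|E| ≤ (6)⁵·9 / (180·12⁴) = 69984/3732480 = 0.01875.

0.01875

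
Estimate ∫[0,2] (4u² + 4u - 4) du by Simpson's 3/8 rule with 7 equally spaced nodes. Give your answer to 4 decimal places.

10.6667

h = (2 − 0)/6 = 0.333333.
Nodes u₀,…,u₆ = 0, 0.333333, 0.666667, 1, 1.333333, 1.666667, 2.
f(u) = 4u² + 4u - 4: f₀=-4, f₁=-2.222222, f₂=0.444444, f₃=4, f₄=8.444444, f₅=13.777778, f₆=20.
(3h/8)·[f₀ + 3f₁ + 3f₂ + 2f₃ + 3f₄ + 3f₅ + f₆] = 0.125·(85.333333) = 10.6667.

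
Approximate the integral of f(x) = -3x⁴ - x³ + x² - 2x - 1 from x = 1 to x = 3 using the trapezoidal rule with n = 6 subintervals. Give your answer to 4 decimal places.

h = (3 − 1)/6 = 0.333333.
Nodes x₀,…,x₆ = 1, 1.333333, 1.666667, 2, 2.333333, 2.666667, 3.
f(x) = -3x⁴ - x³ + x² - 2x - 1: f₀=-6, f₁=-13.740741, f₂=-29.333333, f₃=-57, f₄=-101.851852, f₅=-169.888889, f₆=-268.
(h/2)·[f₀ + 2f₁ + 2f₂ + 2f₃ + 2f₄ + 2f₅ + f₆] = 0.166667·(-1017.629630) = -169.6049.

-169.6049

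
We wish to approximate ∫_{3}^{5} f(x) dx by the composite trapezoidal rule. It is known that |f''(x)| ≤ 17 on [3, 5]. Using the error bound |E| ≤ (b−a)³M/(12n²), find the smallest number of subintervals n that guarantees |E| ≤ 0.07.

Need 136/(12n²) ≤ 0.07.
n² ≥ 136/(12·0.07) = 161.905 ⇒ n ≥ 12.7242, so the smallest n is 13.

13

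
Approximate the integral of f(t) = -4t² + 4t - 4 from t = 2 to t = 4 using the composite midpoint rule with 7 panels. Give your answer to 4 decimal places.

h = (4 − 2)/7 = 0.285714.
Midpoints m₁,…,m₇ = 2.142857, 2.428571, 2.714286, 3, 3.285714, 3.571429, 3.857143.
f(m₁)=-13.795918, f(m₂)=-17.877551, f(m₃)=-22.612245, f(m₄)=-28, f(m₅)=-34.040816, f(m₆)=-40.734694, f(m₇)=-48.081633.
h·[f(m₁) + f(m₂) + f(m₃) + f(m₄) + f(m₅) + f(m₆) + f(m₇)] = 0.285714·(-205.142857) = -58.6122.

-58.6122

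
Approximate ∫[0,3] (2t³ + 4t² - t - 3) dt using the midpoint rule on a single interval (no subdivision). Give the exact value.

33.75

M = (b−a)·f(1.5) = 3·(11.25) = 33.75.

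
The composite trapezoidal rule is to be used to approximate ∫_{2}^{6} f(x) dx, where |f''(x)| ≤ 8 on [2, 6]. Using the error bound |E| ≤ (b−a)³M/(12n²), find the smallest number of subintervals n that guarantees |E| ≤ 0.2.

Need 512/(12n²) ≤ 0.2.
n² ≥ 512/(12·0.2) = 213.333 ⇒ n ≥ 14.6059, so the smallest n is 15.

15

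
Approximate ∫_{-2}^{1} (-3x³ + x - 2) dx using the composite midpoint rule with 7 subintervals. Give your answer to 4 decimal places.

3.5434

h = (1 − (-2))/7 = 0.428571.
Midpoints m₁,…,m₇ = -1.785714, -1.357143, -0.928571, -0.5, -0.071429, 0.357143, 0.785714.
f(m₁)=13.297012, f(m₂)=4.141764, f(m₃)=-0.526603, f(m₄)=-2.125, f(m₅)=-2.070335, f(m₆)=-1.779519, f(m₇)=-2.669461.
h·[f(m₁) + f(m₂) + f(m₃) + f(m₄) + f(m₅) + f(m₆) + f(m₇)] = 0.428571·(8.267857) = 3.5434.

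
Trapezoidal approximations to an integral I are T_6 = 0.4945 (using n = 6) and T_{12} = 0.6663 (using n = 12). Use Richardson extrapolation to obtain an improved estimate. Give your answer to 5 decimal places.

R = (4·T_{12} − T_6) / 3 = (4·0.6663 − 0.4945)/3 = (2.1707)/3 = 0.72357.

0.72357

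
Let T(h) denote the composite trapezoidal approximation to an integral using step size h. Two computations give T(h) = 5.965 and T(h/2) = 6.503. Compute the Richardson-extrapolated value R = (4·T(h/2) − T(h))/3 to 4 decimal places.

6.6823

R = (4·T(h/2) − T(h)) / 3 = (4·6.503 − 5.965)/3 = (20.047)/3 = 6.6823.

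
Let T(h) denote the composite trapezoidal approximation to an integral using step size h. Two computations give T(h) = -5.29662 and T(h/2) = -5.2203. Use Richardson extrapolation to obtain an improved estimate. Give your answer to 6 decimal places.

R = (4·T(h/2) − T(h)) / 3 = (4·(-5.2203) − (-5.29662))/3 = (-15.58458)/3 = -5.194860.

-5.194860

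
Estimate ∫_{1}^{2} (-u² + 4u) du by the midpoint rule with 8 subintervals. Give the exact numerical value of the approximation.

3.66796875

h = (2 − 1)/8 = 0.125.
Midpoints m₁,…,m₈ = 1.0625, 1.1875, 1.3125, 1.4375, 1.5625, 1.6875, 1.8125, 1.9375.
f(m₁)=3.12109375, f(m₂)=3.33984375, f(m₃)=3.52734375, f(m₄)=3.68359375, f(m₅)=3.80859375, f(m₆)=3.90234375, f(m₇)=3.96484375, f(m₈)=3.99609375.
h·[f(m₁) + f(m₂) + f(m₃) + f(m₄) + f(m₅) + f(m₆) + f(m₇) + f(m₈)] = 0.125·(29.34375) = 3.66796875.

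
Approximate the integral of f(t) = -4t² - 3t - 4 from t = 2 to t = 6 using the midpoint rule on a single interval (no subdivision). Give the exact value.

-320

M = (b−a)·f(4) = 4·(-80) = -320.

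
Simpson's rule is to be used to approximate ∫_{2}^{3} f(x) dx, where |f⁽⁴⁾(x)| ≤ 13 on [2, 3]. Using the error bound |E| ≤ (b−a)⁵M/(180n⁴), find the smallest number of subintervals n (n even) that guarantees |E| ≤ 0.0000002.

26

Need 13/(180n⁴) ≤ 0.0000002.
n⁴ ≥ 13/(180·0.0000002) = 361111 ⇒ n ≥ 24.5138, so the smallest even n is 26. (n must be even for Simpson's rule.)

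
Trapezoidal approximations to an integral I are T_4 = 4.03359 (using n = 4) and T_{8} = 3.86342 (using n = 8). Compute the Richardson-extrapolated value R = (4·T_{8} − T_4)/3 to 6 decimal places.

3.806697

R = (4·T_{8} − T_4) / 3 = (4·3.86342 − 4.03359)/3 = (11.42009)/3 = 3.806697.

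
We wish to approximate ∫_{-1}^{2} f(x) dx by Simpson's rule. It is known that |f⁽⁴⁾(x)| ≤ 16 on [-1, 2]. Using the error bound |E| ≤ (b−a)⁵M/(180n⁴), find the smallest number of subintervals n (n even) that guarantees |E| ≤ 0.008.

Need 3888/(180n⁴) ≤ 0.008.
n⁴ ≥ 3888/(180·0.008) = 2700 ⇒ n ≥ 7.2084, so the smallest even n is 8. (n must be even for Simpson's rule.)

8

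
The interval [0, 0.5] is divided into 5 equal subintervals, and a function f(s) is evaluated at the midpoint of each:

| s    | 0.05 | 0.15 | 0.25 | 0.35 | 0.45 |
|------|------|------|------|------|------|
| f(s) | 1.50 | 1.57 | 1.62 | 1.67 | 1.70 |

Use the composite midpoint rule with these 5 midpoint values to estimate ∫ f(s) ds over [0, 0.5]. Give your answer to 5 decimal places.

0.80600

h = 0.1, n = 5.
h·[y(m₁) + y(m₂) + y(m₃) + y(m₄) + y(m₅)] = 0.1·(8.06) = 0.80600.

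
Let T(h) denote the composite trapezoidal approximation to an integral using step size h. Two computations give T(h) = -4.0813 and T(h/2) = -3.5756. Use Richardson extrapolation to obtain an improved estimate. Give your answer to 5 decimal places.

-3.40703

R = (4·T(h/2) − T(h)) / 3 = (4·(-3.5756) − (-4.0813))/3 = (-10.2211)/3 = -3.40703.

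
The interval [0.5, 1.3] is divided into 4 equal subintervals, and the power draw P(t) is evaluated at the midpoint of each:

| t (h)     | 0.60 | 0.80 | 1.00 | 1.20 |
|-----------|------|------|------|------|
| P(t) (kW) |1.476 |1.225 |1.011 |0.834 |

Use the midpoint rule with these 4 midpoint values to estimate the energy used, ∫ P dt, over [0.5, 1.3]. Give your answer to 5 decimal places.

h = 0.2, n = 4.
h·[y(m₁) + y(m₂) + y(m₃) + y(m₄)] = 0.2·(4.546) = 0.90920.

0.90920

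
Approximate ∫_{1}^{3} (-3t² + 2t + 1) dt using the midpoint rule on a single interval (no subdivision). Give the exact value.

M = (b−a)·f(2) = 2·(-7) = -14.

-14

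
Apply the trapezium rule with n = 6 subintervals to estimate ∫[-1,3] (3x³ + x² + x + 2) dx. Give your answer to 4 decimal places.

h = (3 − (-1))/6 = 0.666667.
Nodes x₀,…,x₆ = -1, -0.333333, 0.333333, 1, 1.666667, 2.333333, 3.
f(x) = 3x³ + x² + x + 2: f₀=-1, f₁=1.666667, f₂=2.555556, f₃=7, f₄=20.333333, f₅=47.888889, f₆=95.
(h/2)·[f₀ + 2f₁ + 2f₂ + 2f₃ + 2f₄ + 2f₅ + f₆] = 0.333333·(252.888889) = 84.2963.

84.2963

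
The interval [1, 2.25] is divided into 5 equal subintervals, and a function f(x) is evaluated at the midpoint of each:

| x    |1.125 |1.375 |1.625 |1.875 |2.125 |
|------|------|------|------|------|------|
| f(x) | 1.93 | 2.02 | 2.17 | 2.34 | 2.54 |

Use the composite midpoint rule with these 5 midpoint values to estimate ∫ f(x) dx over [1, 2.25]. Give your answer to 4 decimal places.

2.7500

h = 0.25, n = 5.
h·[y(m₁) + y(m₂) + y(m₃) + y(m₄) + y(m₅)] = 0.25·(11.00) = 2.7500.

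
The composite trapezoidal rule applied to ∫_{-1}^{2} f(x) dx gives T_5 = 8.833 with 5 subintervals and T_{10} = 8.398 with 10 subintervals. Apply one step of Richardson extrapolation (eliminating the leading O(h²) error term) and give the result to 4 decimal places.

R = (4·T_{10} − T_5) / 3 = (4·8.398 − 8.833)/3 = (24.759)/3 = 8.2530.

8.2530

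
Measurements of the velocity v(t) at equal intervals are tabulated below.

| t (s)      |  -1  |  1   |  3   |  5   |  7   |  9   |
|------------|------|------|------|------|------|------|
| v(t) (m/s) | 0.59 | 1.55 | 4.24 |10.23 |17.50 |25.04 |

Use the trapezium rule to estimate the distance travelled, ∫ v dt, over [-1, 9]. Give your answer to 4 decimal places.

92.6700

h = 2, n = 5.
(h/2)·[y₀ + 2y₁ + 2y₂ + 2y₃ + 2y₄ + y₅] = 1·(92.67) = 92.6700.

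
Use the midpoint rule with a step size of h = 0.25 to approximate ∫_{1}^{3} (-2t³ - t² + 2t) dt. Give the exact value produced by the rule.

-40.53125

h = (3 − 1)/8 = 0.25.
Midpoints m₁,…,m₈ = 1.125, 1.375, 1.625, 1.875, 2.125, 2.375, 2.625, 2.875.
f(m₁)=-1.86328125, f(m₂)=-4.33984375, f(m₃)=-7.97265625, f(m₄)=-12.94921875, f(m₅)=-19.45703125, f(m₆)=-27.68359375, f(m₇)=-37.81640625, f(m₈)=-50.04296875.
h·[f(m₁) + f(m₂) + f(m₃) + f(m₄) + f(m₅) + f(m₆) + f(m₇) + f(m₈)] = 0.25·(-162.125) = -40.53125.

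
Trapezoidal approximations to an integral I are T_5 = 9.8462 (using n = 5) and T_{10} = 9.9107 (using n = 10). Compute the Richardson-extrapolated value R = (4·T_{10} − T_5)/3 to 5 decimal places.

9.93220

R = (4·T_{10} − T_5) / 3 = (4·9.9107 − 9.8462)/3 = (29.7966)/3 = 9.93220.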